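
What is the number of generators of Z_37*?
A prime p has φ(p-1) primitive roots; here φ(36) = 12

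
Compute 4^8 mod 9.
By repeated squaring (mod 9): 4^{1}≡4, 4^{2}≡7, 4^{4}≡4, 4^{8}≡7. So 4^{8} ≡ 7 (mod 9)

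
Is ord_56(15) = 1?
Powers of 15 mod 56: 15^1≡15, 15^2≡1. 15^1≡15≢1, so ord ≠ 1. No, the actual order is 2.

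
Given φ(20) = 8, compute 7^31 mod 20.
By Euler: 7^{8} ≡ 1 (mod 20) since gcd(7, 20) = 1. 31 = 3×8 + 7. So 7^{31} ≡ 7^{7} ≡ 3 (mod 20)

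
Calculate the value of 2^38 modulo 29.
Using Fermat: 2^{28} ≡ 1 mod 29. 38 ≡ 10 mod 28. So 2^{38} ≡ 2^{10} ≡ 9 mod 29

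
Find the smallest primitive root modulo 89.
g = 3. For each prime q|88: 3^{44}≡88, 3^{8}≡64, none ≡ 1, so ord_89(3) = 88 and 3 is a primitive root.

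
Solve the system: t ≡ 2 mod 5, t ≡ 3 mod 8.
M = 5 × 8 = 40. M₁ = 8, y₁ ≡ 2 mod 5. M₂ = 5, y₂ ≡ 5 mod 8. t = 2×8×2 + 3×5×5 ≡ 27 mod 40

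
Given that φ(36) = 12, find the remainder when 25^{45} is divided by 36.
By Euler: 25^{12} ≡ 1 (mod 36) since gcd(25, 36) = 1. 45 = 3×12 + 9. So 25^{45} ≡ 25^{9} ≡ 1 (mod 36)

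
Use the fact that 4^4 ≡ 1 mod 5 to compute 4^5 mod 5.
By Fermat: 4^{4} ≡ 1 mod 5. So 4^{5} = 4^{4} · 4^{1} ≡ 4^{1} ≡ 4 mod 5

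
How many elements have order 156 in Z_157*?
A prime p has φ(p-1) primitive roots; here φ(156) = 48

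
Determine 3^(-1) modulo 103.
Since 103 is prime, by Fermat 3^(-1) ≡ 3^{101} ≡ 69 (mod 103). Verify: 3 × 69 = 207 ≡ 1 (mod 103)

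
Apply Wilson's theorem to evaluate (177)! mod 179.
(178)! = (177)! × (178) ≡ -1 (mod 179). So (177)! ≡ -1 × (178)^(-1) ≡ (-1)×(-1) = 1 (mod 179)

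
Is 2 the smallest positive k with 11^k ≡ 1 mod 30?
Powers of 11 mod 30: 11^1≡11, 11^2≡1. First k with 11^k≡1 is k=2. Yes, ord_30(11) = 2.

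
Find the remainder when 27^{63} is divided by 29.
By Fermat: 27^{28} ≡ 1 (mod 29). 63 = 2×28 + 7. So 27^{63} ≡ 27^{7} ≡ 17 (mod 29)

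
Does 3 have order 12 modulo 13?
3^{3} ≡ 1 (mod 13) and 3 < 12, so ord_13(3) = 3 ≠ 12 and 3 is not a primitive root.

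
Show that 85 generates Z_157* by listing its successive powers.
85^1, 85^2, ..., 85^{156} mod 157: [85, 3, 98, 9, 137, 27, 97, 81, 134, 86, 88, 101, 107, 146, 7, 124, 21, 58, 63, 17, 32, 51, 96, 153, 131, 145, 79, 121, 80, 49, 83, 147, 92, 127, 119, 67, 43, 44, 129, 132, 73, 82, 62, 89, 29, 110, 87, 16, 104, 48, 155, 144, 151, 118, 139, 40, 103, 120, 152, 46, 142, 138, 112, 100, 22, 143, 66, 115, 41, 31, 123, 93, 55, 122, 8, 52, 24, 156, 72, 154, 59, 148, 20, 130, 60, 76, 23, 71, 69, 56, 50, 11, 150, 33, 136, 99, 94, 140, 125, 106, 61, 4, 26, 12, 78, 36, 77, 108, 74, 10, 65, 30, 38, 90, 114, 113, 28, 25, 84, 75, 95, 68, 128, 47, 70, 141, 53, 109, 2, 13, 6, 39, 18, 117, 54, 37, 5, 111, 15, 19, 45, 57, 135, 14, 91, 42, 116, 126, 34, 64, 102, 35, 149, 105, 133, 1]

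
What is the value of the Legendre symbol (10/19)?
(10/19) = 10^{9} mod 19 = -1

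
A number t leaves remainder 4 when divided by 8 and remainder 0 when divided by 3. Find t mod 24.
M = 8 × 3 = 24. M₁ = 3, y₁ ≡ 3 mod 8. M₂ = 8, y₂ ≡ 2 mod 3. t = 4×3×3 + 0×8×2 ≡ 12 mod 24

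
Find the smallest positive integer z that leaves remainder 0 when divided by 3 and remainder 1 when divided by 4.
M = 3 × 4 = 12. M₁ = 4, y₁ ≡ 1 (mod 3). M₂ = 3, y₂ ≡ 3 (mod 4). z = 0×4×1 + 1×3×3 ≡ 9 (mod 12)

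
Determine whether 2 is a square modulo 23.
By Euler's criterion: 2^{11} ≡ 1 mod 23. Since this equals 1, 2 is a QR.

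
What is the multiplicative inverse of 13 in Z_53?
Since 53 is prime, by Fermat 13^(-1) ≡ 13^{51} ≡ 49 mod 53. Verify: 13 × 49 = 637 ≡ 1 mod 53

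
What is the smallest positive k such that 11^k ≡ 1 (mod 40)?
Powers of 11 mod 40: 11^1≡11, 11^2≡1. So the order of 11 is 2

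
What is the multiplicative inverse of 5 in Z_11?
Since 11 is prime, by Fermat 5^(-1) ≡ 5^{9} ≡ 9 mod 11. Verify: 5 × 9 = 45 ≡ 1 mod 11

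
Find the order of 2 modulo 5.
Powers of 2 mod 5: 2^1≡2, 2^2≡4, 2^3≡3, 2^4≡1. ord_5(2) = 4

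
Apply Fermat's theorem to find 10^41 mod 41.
By Fermat: 10^{40} ≡ 1 mod 41. So 10^{41} = 10^{40} · 10^{1} ≡ 10^{1} ≡ 10 mod 41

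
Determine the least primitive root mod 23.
g = 5. For each prime q|22: 5^{11}≡22, 5^{2}≡2, none ≡ 1, so ord_23(5) = 22 and 5 is a primitive root.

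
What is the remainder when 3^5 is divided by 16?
By repeated squaring mod 16: 3^{1}≡3, 3^{2}≡9, 3^{4}≡1. Then 3^{5} = 3^{4+1} ≡ 1 × 3 ≡ 3 mod 16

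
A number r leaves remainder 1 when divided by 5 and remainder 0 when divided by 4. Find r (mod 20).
M = 5 × 4 = 20. M₁ = 4, y₁ ≡ 4 (mod 5). M₂ = 5, y₂ ≡ 1 (mod 4). r = 1×4×4 + 0×5×1 ≡ 16 (mod 20)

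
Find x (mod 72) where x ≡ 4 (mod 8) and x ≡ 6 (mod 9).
M = 8 × 9 = 72. M₁ = 9, y₁ ≡ 1 (mod 8). M₂ = 8, y₂ ≡ 8 (mod 9). x = 4×9×1 + 6×8×8 ≡ 60 (mod 72)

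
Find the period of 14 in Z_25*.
Powers of 14 mod 25: 14^1≡14, 14^2≡21, 14^3≡19, 14^4≡16, 14^5≡24, 14^6≡11, 14^7≡4, 14^8≡6, 14^9≡9, 14^10≡1. ord_25(14) = 10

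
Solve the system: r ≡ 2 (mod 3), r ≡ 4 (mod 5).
M = 3 × 5 = 15. M₁ = 5, y₁ ≡ 2 (mod 3). M₂ = 3, y₂ ≡ 2 (mod 5). r = 2×5×2 + 4×3×2 ≡ 14 (mod 15)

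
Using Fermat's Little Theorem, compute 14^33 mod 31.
By Fermat: 14^{30} ≡ 1 (mod 31). So 14^{33} = 14^{30} · 14^{3} ≡ 14^{3} ≡ 16 (mod 31)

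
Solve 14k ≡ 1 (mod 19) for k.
Since 19 is prime, by Fermat 14^(-1) ≡ 14^{17} ≡ 15 (mod 19). Verify: 14 × 15 = 210 ≡ 1 (mod 19)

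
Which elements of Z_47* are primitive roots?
There are φ(46) = 22 primitive roots mod 47: {5, 10, 11, 13, 15, 19, 20, 22, 23, 26, 29, 30, 31, 33, 35, 38, 39, 40, 41, 43, 44, 45}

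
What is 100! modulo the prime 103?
(102)! = (100)! × (101) × (102) ≡ -1 mod 103. So (100)! ≡ -1 × [(102)(101)]^(-1) ≡ 51 mod 103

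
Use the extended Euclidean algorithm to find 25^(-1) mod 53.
Extended GCD: 25(17) + 53(-8) = 1. So 25^(-1) ≡ 17 mod 53. Verify: 25 × 17 = 425 ≡ 1 mod 53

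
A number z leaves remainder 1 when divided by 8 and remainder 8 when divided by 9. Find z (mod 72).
M = 8 × 9 = 72. M₁ = 9, y₁ ≡ 1 (mod 8). M₂ = 8, y₂ ≡ 8 (mod 9). z = 1×9×1 + 8×8×8 ≡ 17 (mod 72)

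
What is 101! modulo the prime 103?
(102)! = (101)! × (102) ≡ -1 (mod 103). So (101)! ≡ -1 × (102)^(-1) ≡ (-1)×(-1) = 1 (mod 103)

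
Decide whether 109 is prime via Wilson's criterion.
(108)! mod 109 = 108. Since 108 ≡ -1 mod 109, 109 is prime.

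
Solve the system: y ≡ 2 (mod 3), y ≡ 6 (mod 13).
M = 3 × 13 = 39. M₁ = 13, y₁ ≡ 1 (mod 3). M₂ = 3, y₂ ≡ 9 (mod 13). y = 2×13×1 + 6×3×9 ≡ 32 (mod 39)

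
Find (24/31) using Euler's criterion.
(24/31) = 24^{15} mod 31 = -1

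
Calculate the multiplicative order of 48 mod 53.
Powers of 48 mod 53: 48^1≡48, 48^2≡25, 48^3≡34, 48^4≡42, 48^5≡2, 48^6≡43, 48^7≡50, 48^8≡15, 48^9≡31, 48^10≡4, 48^11≡33, 48^12≡47, 48^13≡30, 48^14≡9, 48^15≡8, 48^16≡13, 48^17≡41, 48^18≡7, 48^19≡18, 48^20≡16, 48^21≡26, 48^22≡29, 48^23≡14, 48^24≡36, 48^25≡32, 48^26≡52, 48^27≡5, 48^28≡28, 48^29≡19, 48^30≡11, 48^31≡51, 48^32≡10, 48^33≡3, 48^34≡38, 48^35≡22, 48^36≡49, 48^37≡20, 48^38≡6, 48^39≡23, 48^40≡44, 48^41≡45, 48^42≡40, 48^43≡12, 48^44≡46, 48^45≡35, 48^46≡37, 48^47≡27, 48^48≡24, 48^49≡39, 48^50≡17, 48^51≡21, 48^52≡1. Order = 52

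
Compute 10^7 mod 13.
By repeated squaring (mod 13): 10^{1}≡10, 10^{2}≡9, 10^{4}≡3. Then 10^{7} = 10^{4+2+1} ≡ 3 × 9 × 10 ≡ 10 (mod 13)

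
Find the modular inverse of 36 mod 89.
Since 89 is prime, by Fermat 36^(-1) ≡ 36^{87} ≡ 47 mod 89. Verify: 36 × 47 = 1692 ≡ 1 mod 89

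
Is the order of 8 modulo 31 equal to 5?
Powers of 8 mod 31: 8^1≡8, 8^2≡2, 8^3≡16, 8^4≡4, 8^5≡1. First k with 8^k≡1 is k=5. Yes, ord_31(8) = 5.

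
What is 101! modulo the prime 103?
(102)! = (101)! × (102) ≡ -1 (mod 103). So (101)! ≡ -1 × (102)^(-1) ≡ (-1)×(-1) = 1 (mod 103)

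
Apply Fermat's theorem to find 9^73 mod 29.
By Fermat: 9^{28} ≡ 1 mod 29. 73 = 2×28 + 17. So 9^{73} ≡ 9^{17} ≡ 4 mod 29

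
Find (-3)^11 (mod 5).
Using Fermat: (-3)^{4} ≡ 1 (mod 5). 11 ≡ 3 (mod 4). So (-3)^{11} ≡ (-3)^{3} ≡ 3 (mod 5)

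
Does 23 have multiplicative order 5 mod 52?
Powers of 23 mod 52: 23^1≡23, 23^2≡9, 23^3≡51, 23^4≡29, 23^5≡43, 23^6≡1. 23^5≡43≢1, so ord ≠ 5. No, the actual order is 6.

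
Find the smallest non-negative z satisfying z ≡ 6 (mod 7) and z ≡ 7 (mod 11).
M = 7 × 11 = 77. M₁ = 11, y₁ ≡ 2 (mod 7). M₂ = 7, y₂ ≡ 8 (mod 11). z = 6×11×2 + 7×7×8 ≡ 62 (mod 77)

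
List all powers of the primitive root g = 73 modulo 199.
73^1, 73^2, ..., 73^{198} mod 199: [73, 155, 171, 145, 38, 187, 119, 130, 137, 51, 141, 144, 164, 32, 147, 184, 99, 63, 22, 14, 27, 180, 6, 40, 134, 31, 74, 29, 127, 117, 183, 26, 107, 50, 68, 188, 192, 86, 109, 196, 179, 132, 84, 162, 85, 36, 41, 8, 186, 46, 174, 165, 105, 103, 156, 45, 101, 10, 133, 157, 118, 57, 181, 79, 195, 106, 176, 112, 17, 47, 48, 121, 77, 49, 194, 33, 21, 140, 71, 9, 60, 2, 146, 111, 143, 91, 76, 175, 39, 61, 75, 102, 83, 89, 129, 64, 95, 169, 198, 126, 44, 28, 54, 161, 12, 80, 69, 62, 148, 58, 55, 35, 167, 52, 15, 100, 136, 177, 185, 172, 19, 193, 159, 65, 168, 125, 170, 72, 82, 16, 173, 92, 149, 131, 11, 7, 113, 90, 3, 20, 67, 115, 37, 114, 163, 158, 191, 13, 153, 25, 34, 94, 96, 43, 154, 98, 189, 66, 42, 81, 142, 18, 120, 4, 93, 23, 87, 182, 152, 151, 78, 122, 150, 5, 166, 178, 59, 128, 190, 139, 197, 53, 88, 56, 108, 123, 24, 160, 138, 124, 97, 116, 110, 70, 135, 104, 30, 1]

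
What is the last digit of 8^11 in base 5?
Using Fermat: 8^{4} ≡ 1 mod 5. 11 ≡ 3 mod 4. So 8^{11} ≡ 8^{3} ≡ 2 mod 5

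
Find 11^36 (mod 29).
Using Fermat: 11^{28} ≡ 1 (mod 29). 36 ≡ 8 (mod 28). So 11^{36} ≡ 11^{8} ≡ 16 (mod 29)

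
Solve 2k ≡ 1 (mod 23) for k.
Since 23 is prime, by Fermat 2^(-1) ≡ 2^{21} ≡ 12 (mod 23). Verify: 2 × 12 = 24 ≡ 1 (mod 23)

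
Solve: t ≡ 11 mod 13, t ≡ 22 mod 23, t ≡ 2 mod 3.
M = 13 × 23 × 3 = 897. M₁ = 69, y₁ ≡ 10 mod 13. M₂ = 39, y₂ ≡ 13 mod 23. M₃ = 299, y₃ ≡ 2 mod 3. t = 11×69×10 + 22×39×13 + 2×299×2 ≡ 206 mod 897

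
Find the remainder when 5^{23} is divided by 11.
By Fermat: 5^{10} ≡ 1 mod 11. 23 = 2×10 + 3. So 5^{23} ≡ 5^{3} ≡ 4 mod 11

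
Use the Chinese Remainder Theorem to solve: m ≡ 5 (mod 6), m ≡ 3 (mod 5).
M = 6 × 5 = 30. M₁ = 5, y₁ ≡ 5 (mod 6). M₂ = 6, y₂ ≡ 1 (mod 5). m = 5×5×5 + 3×6×1 ≡ 23 (mod 30)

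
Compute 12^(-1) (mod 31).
Since 31 is prime, by Fermat 12^(-1) ≡ 12^{29} ≡ 13 (mod 31). Verify: 12 × 13 = 156 ≡ 1 (mod 31)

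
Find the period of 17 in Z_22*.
Powers of 17 mod 22: 17^1≡17, 17^2≡3, 17^3≡7, 17^4≡9, 17^5≡21, 17^6≡5, 17^7≡19, 17^8≡15, 17^9≡13, 17^10≡1. ord_22(17) = 10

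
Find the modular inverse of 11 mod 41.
Since 41 is prime, by Fermat 11^(-1) ≡ 11^{39} ≡ 15 (mod 41). Verify: 11 × 15 = 165 ≡ 1 (mod 41)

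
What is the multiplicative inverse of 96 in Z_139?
Since 139 is prime, by Fermat 96^(-1) ≡ 96^{137} ≡ 42 mod 139. Verify: 96 × 42 = 4032 ≡ 1 mod 139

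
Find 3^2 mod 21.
3^{2} = 9 ≡ 9 mod 21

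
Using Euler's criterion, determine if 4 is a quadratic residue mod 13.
By Euler's criterion: 4^{6} ≡ 1 mod 13. Since this equals 1, 4 is a QR.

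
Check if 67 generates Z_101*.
ord_101(67) divides 100. For each prime q|100: 67^{50}≡100, 67^{20}≡95, none ≡ 1. So 67 has order 100 and is a primitive root mod 101.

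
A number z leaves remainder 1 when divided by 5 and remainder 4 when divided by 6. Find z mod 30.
M = 5 × 6 = 30. M₁ = 6, y₁ ≡ 1 mod 5. M₂ = 5, y₂ ≡ 5 mod 6. z = 1×6×1 + 4×5×5 ≡ 16 mod 30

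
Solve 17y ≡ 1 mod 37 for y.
Since 37 is prime, by Fermat 17^(-1) ≡ 17^{35} ≡ 24 mod 37. Verify: 17 × 24 = 408 ≡ 1 mod 37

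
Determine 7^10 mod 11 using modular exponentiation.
Using Fermat: 7^{10} ≡ 1 (mod 11). 10 ≡ 0 (mod 10). So 7^{10} ≡ 7^{0} ≡ 1 (mod 11)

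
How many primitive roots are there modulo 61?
Number of primitive roots mod 61 = φ(p-1) = φ(60) = 16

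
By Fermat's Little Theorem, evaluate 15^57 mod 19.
By Fermat: 15^{18} ≡ 1 mod 19. 57 = 3×18 + 3. So 15^{57} ≡ 15^{3} ≡ 12 mod 19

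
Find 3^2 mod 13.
3^{2} = 9 ≡ 9 mod 13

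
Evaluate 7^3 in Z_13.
7^{3} = 343 ≡ 5 (mod 13)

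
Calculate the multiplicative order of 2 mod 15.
Powers of 2 mod 15: 2^1≡2, 2^2≡4, 2^3≡8, 2^4≡1. Order = 4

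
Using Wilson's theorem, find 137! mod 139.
(138)! = (137)! × (138) ≡ -1 mod 139. So (137)! ≡ -1 × (138)^(-1) ≡ (-1)×(-1) = 1 mod 139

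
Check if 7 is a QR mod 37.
By Euler's criterion: 7^{18} ≡ 1 (mod 37). Since this equals 1, 7 is a QR.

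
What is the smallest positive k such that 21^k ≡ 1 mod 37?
Powers of 21 mod 37: 21^1≡21, 21^2≡34, 21^3≡11, 21^4≡9, 21^5≡4, 21^6≡10, 21^7≡25, 21^8≡7, 21^9≡36, 21^10≡16, 21^11≡3, 21^12≡26, 21^13≡28, 21^14≡33, 21^15≡27, 21^16≡12, 21^17≡30, 21^18≡1. ord_37(21) = 18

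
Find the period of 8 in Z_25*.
Powers of 8 mod 25: 8^1≡8, 8^2≡14, 8^3≡12, 8^4≡21, 8^5≡18, 8^6≡19, 8^7≡2, 8^8≡16, 8^9≡3, 8^10≡24, 8^11≡17, 8^12≡11, 8^13≡13, 8^14≡4, 8^15≡7, 8^16≡6, 8^17≡23, 8^18≡9, 8^19≡22, 8^20≡1. So the order of 8 is 20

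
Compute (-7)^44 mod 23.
Using Fermat: (-7)^{22} ≡ 1 mod 23. 44 ≡ 0 mod 22. So (-7)^{44} ≡ (-7)^{0} ≡ 1 mod 23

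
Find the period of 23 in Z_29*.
Powers of 23 mod 29: 23^1≡23, 23^2≡7, 23^3≡16, 23^4≡20, 23^5≡25, 23^6≡24, 23^7≡1. So the order of 23 is 7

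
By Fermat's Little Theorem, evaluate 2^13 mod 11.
By Fermat: 2^{10} ≡ 1 (mod 11). So 2^{13} = 2^{10} · 2^{3} ≡ 2^{3} ≡ 8 (mod 11)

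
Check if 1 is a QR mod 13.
By Euler's criterion: 1^{6} ≡ 1 mod 13. Since this equals 1, 1 is a QR.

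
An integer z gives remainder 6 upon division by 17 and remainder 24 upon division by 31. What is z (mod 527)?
M = 17 × 31 = 527. M₁ = 31, y₁ ≡ 11 (mod 17). M₂ = 17, y₂ ≡ 11 (mod 31). z = 6×31×11 + 24×17×11 ≡ 210 (mod 527)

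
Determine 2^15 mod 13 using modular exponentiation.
Using Fermat: 2^{12} ≡ 1 mod 13. 15 ≡ 3 mod 12. So 2^{15} ≡ 2^{3} ≡ 8 mod 13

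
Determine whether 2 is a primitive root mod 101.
ord_101(2) divides 100. For each prime q|100: 2^{50}≡100, 2^{20}≡95, none ≡ 1. So 2 has order 100 and is a primitive root mod 101.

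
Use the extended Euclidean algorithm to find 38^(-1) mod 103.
Extended GCD: 38(19) + 103(-7) = 1. So 38^(-1) ≡ 19 (mod 103). Verify: 38 × 19 = 722 ≡ 1 (mod 103)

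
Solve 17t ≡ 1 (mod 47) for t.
Since 47 is prime, by Fermat 17^(-1) ≡ 17^{45} ≡ 36 (mod 47). Verify: 17 × 36 = 612 ≡ 1 (mod 47)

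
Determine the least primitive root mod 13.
g = 2. Powers: [2, 4, 8, 3, 6, 12, ...] generates all 12 non-zero residues.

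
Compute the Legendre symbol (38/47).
(38/47) = 38^{23} mod 47 = -1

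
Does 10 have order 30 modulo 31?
10^{15} ≡ 1 (mod 31) and 15 < 30, so ord_31(10) = 15 ≠ 30 and 10 is not a primitive root.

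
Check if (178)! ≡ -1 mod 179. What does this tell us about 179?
(178)! mod 179 = 178. Since this equals -1 mod 179, Wilson confirms 179 is prime.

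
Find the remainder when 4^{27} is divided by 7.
By Fermat: 4^{6} ≡ 1 mod 7. 27 = 4×6 + 3. So 4^{27} ≡ 4^{3} ≡ 1 mod 7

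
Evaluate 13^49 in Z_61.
By repeated squaring mod 61: 13^{1}≡13, 13^{2}≡47, 13^{4}≡13, 13^{8}≡47, 13^{16}≡13, 13^{32}≡47. Then 13^{49} = 13^{32+16+1} ≡ 47 × 13 × 13 ≡ 13 mod 61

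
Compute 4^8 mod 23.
By repeated squaring mod 23: 4^{1}≡4, 4^{2}≡16, 4^{4}≡3, 4^{8}≡9. So 4^{8} ≡ 9 mod 23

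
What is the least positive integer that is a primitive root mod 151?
g = 6. Powers: [6, 36, 65, 88, 75, 148, 133, 43, ...] generates all 150 non-zero residues.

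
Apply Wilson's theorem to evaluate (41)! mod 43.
(42)! = (41)! × (42) ≡ -1 (mod 43). So (41)! ≡ -1 × (42)^(-1) ≡ (-1)×(-1) = 1 (mod 43)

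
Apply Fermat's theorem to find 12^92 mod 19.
By Fermat: 12^{18} ≡ 1 mod 19. 92 = 5×18 + 2. So 12^{92} ≡ 12^{2} ≡ 11 mod 19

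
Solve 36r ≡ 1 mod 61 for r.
Since 61 is prime, by Fermat 36^(-1) ≡ 36^{59} ≡ 39 mod 61. Verify: 36 × 39 = 1404 ≡ 1 mod 61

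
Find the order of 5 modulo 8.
Powers of 5 mod 8: 5^1≡5, 5^2≡1. Order = 2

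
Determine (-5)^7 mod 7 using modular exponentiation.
Using Fermat: (-5)^{6} ≡ 1 mod 7. 7 ≡ 1 mod 6. So (-5)^{7} ≡ (-5)^{1} ≡ 2 mod 7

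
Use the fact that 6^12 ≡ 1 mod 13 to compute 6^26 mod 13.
By Fermat: 6^{12} ≡ 1 mod 13. 26 = 2×12 + 2. So 6^{26} ≡ 6^{2} ≡ 10 mod 13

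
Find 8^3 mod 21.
8^{3} = 512 ≡ 8 mod 21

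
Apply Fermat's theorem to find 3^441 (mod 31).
By Fermat: 3^{30} ≡ 1 (mod 31). 441 ≡ 21 (mod 30). So 3^{441} ≡ 3^{21} ≡ 15 (mod 31)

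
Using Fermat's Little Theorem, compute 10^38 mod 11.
By Fermat: 10^{10} ≡ 1 (mod 11). 38 = 3×10 + 8. So 10^{38} ≡ 10^{8} ≡ 1 (mod 11)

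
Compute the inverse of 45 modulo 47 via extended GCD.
Extended GCD: 45(23) + 47(-22) = 1. So 45^(-1) ≡ 23 mod 47. Verify: 45 × 23 = 1035 ≡ 1 mod 47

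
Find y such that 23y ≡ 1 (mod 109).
Since 109 is prime, by Fermat 23^(-1) ≡ 23^{107} ≡ 19 (mod 109). Verify: 23 × 19 = 437 ≡ 1 (mod 109)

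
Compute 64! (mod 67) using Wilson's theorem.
(66)! = (64)! × (65) × (66) ≡ -1 (mod 67). So (64)! ≡ -1 × [(66)(65)]^(-1) ≡ 33 (mod 67)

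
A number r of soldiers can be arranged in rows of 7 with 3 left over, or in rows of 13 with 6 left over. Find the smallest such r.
M = 7 × 13 = 91. M₁ = 13, y₁ ≡ 6 mod 7. M₂ = 7, y₂ ≡ 2 mod 13. r = 3×13×6 + 6×7×2 ≡ 45 mod 91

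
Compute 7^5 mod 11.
By repeated squaring mod 11: 7^{1}≡7, 7^{2}≡5, 7^{4}≡3. Then 7^{5} = 7^{4+1} ≡ 3 × 7 ≡ 10 mod 11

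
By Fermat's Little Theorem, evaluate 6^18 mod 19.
By Fermat's Little Theorem, 6^{18} ≡ 1 mod 19 since 19 is prime and gcd(6, 19) = 1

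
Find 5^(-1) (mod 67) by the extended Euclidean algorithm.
Extended GCD: 5(27) + 67(-2) = 1. So 5^(-1) ≡ 27 (mod 67). Verify: 5 × 27 = 135 ≡ 1 (mod 67)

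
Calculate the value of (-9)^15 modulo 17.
By repeated squaring (mod 17): (-9)^{1}≡8, (-9)^{2}≡13, (-9)^{4}≡16, (-9)^{8}≡1. Then (-9)^{15} = (-9)^{8+4+2+1} ≡ 1 × 16 × 13 × 8 ≡ 15 (mod 17)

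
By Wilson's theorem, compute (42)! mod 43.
By Wilson's theorem, (42)! ≡ -1 ≡ 42 mod 43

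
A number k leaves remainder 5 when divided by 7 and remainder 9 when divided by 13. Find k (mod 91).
M = 7 × 13 = 91. M₁ = 13, y₁ ≡ 6 (mod 7). M₂ = 7, y₂ ≡ 2 (mod 13). k = 5×13×6 + 9×7×2 ≡ 61 (mod 91)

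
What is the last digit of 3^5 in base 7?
By repeated squaring (mod 7): 3^{1}≡3, 3^{2}≡2, 3^{4}≡4. Then 3^{5} = 3^{4+1} ≡ 4 × 3 ≡ 5 (mod 7)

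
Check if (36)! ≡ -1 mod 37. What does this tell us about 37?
(36)! mod 37 = 36. Since this equals -1 mod 37, Wilson confirms 37 is prime.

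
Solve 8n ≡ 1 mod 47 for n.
Since 47 is prime, by Fermat 8^(-1) ≡ 8^{45} ≡ 6 mod 47. Verify: 8 × 6 = 48 ≡ 1 mod 47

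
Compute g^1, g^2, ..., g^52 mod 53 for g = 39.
39^1, 39^2, ..., 39^{52} mod 53: [39, 37, 12, 44, 20, 38, 51, 28, 32, 29, 18, 13, 30, 4, 50, 42, 48, 17, 27, 46, 45, 6, 22, 10, 19, 52, 14, 16, 41, 9, 33, 15, 2, 25, 21, 24, 35, 40, 23, 49, 3, 11, 5, 36, 26, 7, 8, 47, 31, 43, 34, 1]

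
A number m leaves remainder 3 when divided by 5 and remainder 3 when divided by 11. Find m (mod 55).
M = 5 × 11 = 55. M₁ = 11, y₁ ≡ 1 (mod 5). M₂ = 5, y₂ ≡ 9 (mod 11). m = 3×11×1 + 3×5×9 ≡ 3 (mod 55)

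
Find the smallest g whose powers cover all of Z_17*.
g = 3. For each prime q|16: 3^{8}≡16, none ≡ 1, so ord_17(3) = 16 and 3 is a primitive root.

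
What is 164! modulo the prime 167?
(166)! = (164)! × (165) × (166) ≡ -1 (mod 167). So (164)! ≡ -1 × [(166)(165)]^(-1) ≡ 83 (mod 167)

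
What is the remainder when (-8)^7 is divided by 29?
By repeated squaring mod 29: (-8)^{1}≡21, (-8)^{2}≡6, (-8)^{4}≡7. Then (-8)^{7} = (-8)^{4+2+1} ≡ 7 × 6 × 21 ≡ 12 mod 29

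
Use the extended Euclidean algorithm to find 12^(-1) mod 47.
Extended GCD: 12(4) + 47(-1) = 1. So 12^(-1) ≡ 4 (mod 47). Verify: 12 × 4 = 48 ≡ 1 (mod 47)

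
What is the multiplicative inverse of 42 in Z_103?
Since 103 is prime, by Fermat 42^(-1) ≡ 42^{101} ≡ 27 (mod 103). Verify: 42 × 27 = 1134 ≡ 1 (mod 103)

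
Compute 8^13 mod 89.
By repeated squaring (mod 89): 8^{1}≡8, 8^{2}≡64, 8^{4}≡2, 8^{8}≡4. Then 8^{13} = 8^{8+4+1} ≡ 4 × 2 × 8 ≡ 64 (mod 89)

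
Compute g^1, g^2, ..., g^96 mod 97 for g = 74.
74^1, 74^2, ..., 74^{96} mod 97: [74, 44, 55, 93, 92, 18, 71, 16, 20, 25, 7, 33, 17, 94, 69, 62, 29, 12, 15, 43, 78, 49, 37, 22, 76, 95, 46, 9, 84, 8, 10, 61, 52, 65, 57, 47, 83, 31, 63, 6, 56, 70, 39, 73, 67, 11, 38, 96, 23, 53, 42, 4, 5, 79, 26, 81, 77, 72, 90, 64, 80, 3, 28, 35, 68, 85, 82, 54, 19, 48, 60, 75, 21, 2, 51, 88, 13, 89, 87, 36, 45, 32, 40, 50, 14, 66, 34, 91, 41, 27, 58, 24, 30, 86, 59, 1]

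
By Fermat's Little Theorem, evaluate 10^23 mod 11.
By Fermat: 10^{10} ≡ 1 (mod 11). 23 = 2×10 + 3. So 10^{23} ≡ 10^{3} ≡ 10 (mod 11)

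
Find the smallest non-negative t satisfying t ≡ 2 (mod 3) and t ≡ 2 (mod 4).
M = 3 × 4 = 12. M₁ = 4, y₁ ≡ 1 (mod 3). M₂ = 3, y₂ ≡ 3 (mod 4). t = 2×4×1 + 2×3×3 ≡ 2 (mod 12)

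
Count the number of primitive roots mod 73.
Number of primitive roots mod 73 = φ(p-1) = φ(72) = 24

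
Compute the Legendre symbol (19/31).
(19/31) = 19^{15} mod 31 = 1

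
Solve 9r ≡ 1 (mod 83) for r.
Since 83 is prime, by Fermat 9^(-1) ≡ 9^{81} ≡ 37 (mod 83). Verify: 9 × 37 = 333 ≡ 1 (mod 83)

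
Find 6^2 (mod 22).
6^{2} = 36 ≡ 14 (mod 22)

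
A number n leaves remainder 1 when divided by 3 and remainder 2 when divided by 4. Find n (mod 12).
M = 3 × 4 = 12. M₁ = 4, y₁ ≡ 1 (mod 3). M₂ = 3, y₂ ≡ 3 (mod 4). n = 1×4×1 + 2×3×3 ≡ 10 (mod 12)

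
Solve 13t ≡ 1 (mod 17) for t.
Since 17 is prime, by Fermat 13^(-1) ≡ 13^{15} ≡ 4 (mod 17). Verify: 13 × 4 = 52 ≡ 1 (mod 17)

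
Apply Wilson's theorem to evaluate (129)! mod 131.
(130)! = (129)! × (130) ≡ -1 (mod 131). So (129)! ≡ -1 × (130)^(-1) ≡ (-1)×(-1) = 1 (mod 131)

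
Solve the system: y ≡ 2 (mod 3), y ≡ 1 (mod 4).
M = 3 × 4 = 12. M₁ = 4, y₁ ≡ 1 (mod 3). M₂ = 3, y₂ ≡ 3 (mod 4). y = 2×4×1 + 1×3×3 ≡ 5 (mod 12)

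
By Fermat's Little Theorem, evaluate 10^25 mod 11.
By Fermat: 10^{10} ≡ 1 mod 11. 25 = 2×10 + 5. So 10^{25} ≡ 10^{5} ≡ 10 mod 11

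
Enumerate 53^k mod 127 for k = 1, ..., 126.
53^1, 53^2, ..., 53^{126} mod 127: [53, 15, 33, 98, 114, 73, 59, 79, 123, 42, 67, 122, 116, 52, 89, 18, 65, 16, 86, 113, 20, 44, 46, 25, 55, 121, 63, 37, 56, 47, 78, 70, 27, 34, 24, 2, 106, 30, 66, 69, 101, 19, 118, 31, 119, 84, 7, 117, 105, 104, 51, 36, 3, 32, 45, 99, 40, 88, 92, 50, 110, 115, 126, 74, 112, 94, 29, 13, 54, 68, 48, 4, 85, 60, 5, 11, 75, 38, 109, 62, 111, 41, 14, 107, 83, 81, 102, 72, 6, 64, 90, 71, 80, 49, 57, 100, 93, 103, 125, 21, 97, 61, 58, 26, 108, 9, 96, 8, 43, 120, 10, 22, 23, 76, 91, 124, 95, 82, 28, 87, 39, 35, 77, 17, 12, 1]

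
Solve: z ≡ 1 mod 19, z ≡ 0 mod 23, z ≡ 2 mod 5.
M = 19 × 23 × 5 = 2185. M₁ = 115, y₁ ≡ 1 mod 19. M₂ = 95, y₂ ≡ 8 mod 23. M₃ = 437, y₃ ≡ 3 mod 5. z = 1×115×1 + 0×95×8 + 2×437×3 ≡ 552 mod 2185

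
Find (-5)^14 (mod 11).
Using Fermat: (-5)^{10} ≡ 1 (mod 11). 14 ≡ 4 (mod 10). So (-5)^{14} ≡ (-5)^{4} ≡ 9 (mod 11)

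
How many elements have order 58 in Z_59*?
Number of primitive roots mod 59 = φ(p-1) = φ(58) = 28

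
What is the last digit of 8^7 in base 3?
Using Fermat: 8^{2} ≡ 1 mod 3. 7 ≡ 1 mod 2. So 8^{7} ≡ 8^{1} ≡ 2 mod 3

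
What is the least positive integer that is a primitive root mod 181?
g = 2. For each prime q|180: 2^{90}≡180, 2^{60}≡48, 2^{36}≡59, none ≡ 1, so ord_181(2) = 180 and 2 is a primitive root.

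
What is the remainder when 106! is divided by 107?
By Wilson's theorem, (106)! ≡ -1 ≡ 106 mod 107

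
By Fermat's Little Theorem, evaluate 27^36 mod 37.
By Fermat's Little Theorem, 27^{36} ≡ 1 mod 37 since 37 is prime and gcd(27, 37) = 1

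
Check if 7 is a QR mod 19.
By Euler's criterion: 7^{9} ≡ 1 (mod 19). Since this equals 1, 7 is a QR.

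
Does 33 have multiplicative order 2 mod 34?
Powers of 33 mod 34: 33^1≡33, 33^2≡1. First k with 33^k≡1 is k=2. Yes, ord_34(33) = 2.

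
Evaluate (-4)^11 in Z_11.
Using Fermat: (-4)^{10} ≡ 1 mod 11. 11 ≡ 1 mod 10. So (-4)^{11} ≡ (-4)^{1} ≡ 7 mod 11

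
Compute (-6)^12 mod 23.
By repeated squaring (mod 23): (-6)^{1}≡17, (-6)^{2}≡13, (-6)^{4}≡8, (-6)^{8}≡18. Then (-6)^{12} = (-6)^{8+4} ≡ 18 × 8 ≡ 6 (mod 23)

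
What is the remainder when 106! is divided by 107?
By Wilson's theorem, (106)! ≡ -1 ≡ 106 (mod 107)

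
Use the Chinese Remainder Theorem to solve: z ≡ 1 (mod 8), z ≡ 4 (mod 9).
M = 8 × 9 = 72. M₁ = 9, y₁ ≡ 1 (mod 8). M₂ = 8, y₂ ≡ 8 (mod 9). z = 1×9×1 + 4×8×8 ≡ 49 (mod 72)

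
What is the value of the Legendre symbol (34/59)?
(34/59) = 34^{29} mod 59 = -1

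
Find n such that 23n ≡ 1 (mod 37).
Since 37 is prime, by Fermat 23^(-1) ≡ 23^{35} ≡ 29 (mod 37). Verify: 23 × 29 = 667 ≡ 1 (mod 37)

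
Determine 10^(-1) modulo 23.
Since 23 is prime, by Fermat 10^(-1) ≡ 10^{21} ≡ 7 (mod 23). Verify: 10 × 7 = 70 ≡ 1 (mod 23)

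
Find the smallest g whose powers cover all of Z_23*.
g = 5. For each prime q|22: 5^{11}≡22, 5^{2}≡2, none ≡ 1, so ord_23(5) = 22 and 5 is a primitive root.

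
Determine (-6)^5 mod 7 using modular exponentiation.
By repeated squaring (mod 7): (-6)^{1}≡1, (-6)^{2}≡1, (-6)^{4}≡1. Then (-6)^{5} = (-6)^{4+1} ≡ 1 × 1 ≡ 1 (mod 7)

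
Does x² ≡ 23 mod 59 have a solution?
By Euler's criterion: 23^{29} ≡ 58 mod 59. Since this equals -1 (≡ 58), 23 is not a QR.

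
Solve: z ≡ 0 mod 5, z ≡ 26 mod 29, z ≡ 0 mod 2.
M = 5 × 29 × 2 = 290. M₁ = 58, y₁ ≡ 2 mod 5. M₂ = 10, y₂ ≡ 3 mod 29. M₃ = 145, y₃ ≡ 1 mod 2. z = 0×58×2 + 26×10×3 + 0×145×1 ≡ 200 mod 290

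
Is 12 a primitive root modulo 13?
12^{2} ≡ 1 (mod 13) and 2 < 12, so ord_13(12) = 2 ≠ 12 and 12 is not a primitive root.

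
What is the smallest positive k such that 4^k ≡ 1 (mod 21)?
Powers of 4 mod 21: 4^1≡4, 4^2≡16, 4^3≡1. So the order of 4 is 3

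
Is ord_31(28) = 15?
Powers of 28 mod 31: 28^1≡28, 28^2≡9, 28^3≡4, 28^4≡19, 28^5≡5, 28^6≡16, 28^7≡14, 28^8≡20, 28^9≡2, 28^10≡25, 28^11≡18, 28^12≡8, 28^13≡7, 28^14≡10, 28^15≡1. First k with 28^k≡1 is k=15. Yes, ord_31(28) = 15.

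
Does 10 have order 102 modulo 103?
10^{34} ≡ 1 (mod 103) and 34 < 102, so ord_103(10) = 34 ≠ 102 and 10 is not a primitive root.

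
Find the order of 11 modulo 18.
Powers of 11 mod 18: 11^1≡11, 11^2≡13, 11^3≡17, 11^4≡7, 11^5≡5, 11^6≡1. Order = 6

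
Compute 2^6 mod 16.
By repeated squaring mod 16: 2^{1}≡2, 2^{2}≡4, 2^{4}≡0. Then 2^{6} = 2^{4+2} ≡ 0 × 4 ≡ 0 mod 16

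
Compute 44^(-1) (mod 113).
Since 113 is prime, by Fermat 44^(-1) ≡ 44^{111} ≡ 18 (mod 113). Verify: 44 × 18 = 792 ≡ 1 (mod 113)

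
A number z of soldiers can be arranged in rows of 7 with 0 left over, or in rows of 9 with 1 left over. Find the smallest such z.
M = 7 × 9 = 63. M₁ = 9, y₁ ≡ 4 (mod 7). M₂ = 7, y₂ ≡ 4 (mod 9). z = 0×9×4 + 1×7×4 ≡ 28 (mod 63)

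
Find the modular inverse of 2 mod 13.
Since 13 is prime, by Fermat 2^(-1) ≡ 2^{11} ≡ 7 mod 13. Verify: 2 × 7 = 14 ≡ 1 mod 13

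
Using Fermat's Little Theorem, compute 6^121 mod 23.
By Fermat: 6^{22} ≡ 1 mod 23. 121 = 5×22 + 11. So 6^{121} ≡ 6^{11} ≡ 1 mod 23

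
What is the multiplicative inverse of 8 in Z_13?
Since 13 is prime, by Fermat 8^(-1) ≡ 8^{11} ≡ 5 mod 13. Verify: 8 × 5 = 40 ≡ 1 mod 13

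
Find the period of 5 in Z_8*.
Powers of 5 mod 8: 5^1≡5, 5^2≡1. Order = 2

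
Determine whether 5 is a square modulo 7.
By Euler's criterion: 5^{3} ≡ 6 mod 7. Since this equals -1 (≡ 6), 5 is not a QR.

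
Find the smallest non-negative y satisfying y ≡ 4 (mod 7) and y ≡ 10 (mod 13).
M = 7 × 13 = 91. M₁ = 13, y₁ ≡ 6 (mod 7). M₂ = 7, y₂ ≡ 2 (mod 13). y = 4×13×6 + 10×7×2 ≡ 88 (mod 91)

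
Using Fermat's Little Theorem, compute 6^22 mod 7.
By Fermat: 6^{6} ≡ 1 mod 7. 22 = 3×6 + 4. So 6^{22} ≡ 6^{4} ≡ 1 mod 7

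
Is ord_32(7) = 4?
Powers of 7 mod 32: 7^1≡7, 7^2≡17, 7^3≡23, 7^4≡1. First k with 7^k≡1 is k=4. Yes, ord_32(7) = 4.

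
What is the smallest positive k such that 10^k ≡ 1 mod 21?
Powers of 10 mod 21: 10^1≡10, 10^2≡16, 10^3≡13, 10^4≡4, 10^5≡19, 10^6≡1. Order = 6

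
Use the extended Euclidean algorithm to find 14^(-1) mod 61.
Extended GCD: 14(-13) + 61(3) = 1. So 14^(-1) ≡ -13 ≡ 48 mod 61. Verify: 14 × 48 = 672 ≡ 1 mod 61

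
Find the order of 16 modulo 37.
Powers of 16 mod 37: 16^1≡16, 16^2≡34, 16^3≡26, 16^4≡9, 16^5≡33, 16^6≡10, 16^7≡12, 16^8≡7, 16^9≡1. So the order of 16 is 9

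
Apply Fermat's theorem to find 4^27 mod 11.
By Fermat: 4^{10} ≡ 1 mod 11. 27 = 2×10 + 7. So 4^{27} ≡ 4^{7} ≡ 5 mod 11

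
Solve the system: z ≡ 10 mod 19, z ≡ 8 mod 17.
M = 19 × 17 = 323. M₁ = 17, y₁ ≡ 9 mod 19. M₂ = 19, y₂ ≡ 9 mod 17. z = 10×17×9 + 8×19×9 ≡ 314 mod 323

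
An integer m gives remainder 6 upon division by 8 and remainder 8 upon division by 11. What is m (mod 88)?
M = 8 × 11 = 88. M₁ = 11, y₁ ≡ 3 (mod 8). M₂ = 8, y₂ ≡ 7 (mod 11). m = 6×11×3 + 8×8×7 ≡ 30 (mod 88)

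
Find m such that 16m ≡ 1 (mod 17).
Since 17 is prime, by Fermat 16^(-1) ≡ 16^{15} ≡ 16 (mod 17). Verify: 16 × 16 = 256 ≡ 1 (mod 17)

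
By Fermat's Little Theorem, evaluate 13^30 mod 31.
By Fermat's Little Theorem, 13^{30} ≡ 1 (mod 31) since 31 is prime and gcd(13, 31) = 1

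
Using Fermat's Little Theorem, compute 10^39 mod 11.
By Fermat: 10^{10} ≡ 1 (mod 11). 39 = 3×10 + 9. So 10^{39} ≡ 10^{9} ≡ 10 (mod 11)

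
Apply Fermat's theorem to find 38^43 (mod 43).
By Fermat: 38^{42} ≡ 1 (mod 43). So 38^{43} = 38^{42} · 38^{1} ≡ 38^{1} ≡ 38 (mod 43)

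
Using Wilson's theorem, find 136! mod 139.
(138)! = (136)! × (137) × (138) ≡ -1 mod 139. So (136)! ≡ -1 × [(138)(137)]^(-1) ≡ 69 mod 139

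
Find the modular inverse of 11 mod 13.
Since 13 is prime, by Fermat 11^(-1) ≡ 11^{11} ≡ 6 (mod 13). Verify: 11 × 6 = 66 ≡ 1 (mod 13)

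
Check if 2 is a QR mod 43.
By Euler's criterion: 2^{21} ≡ 42 (mod 43). Since this equals -1 (≡ 42), 2 is not a QR.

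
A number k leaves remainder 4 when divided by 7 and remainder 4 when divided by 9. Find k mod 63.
M = 7 × 9 = 63. M₁ = 9, y₁ ≡ 4 mod 7. M₂ = 7, y₂ ≡ 4 mod 9. k = 4×9×4 + 4×7×4 ≡ 4 mod 63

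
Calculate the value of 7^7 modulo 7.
By repeated squaring mod 7: 7^{1}≡0, 7^{2}≡0, 7^{4}≡0. Then 7^{7} = 7^{4+2+1} ≡ 0 × 0 × 0 ≡ 0 mod 7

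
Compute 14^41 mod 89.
By repeated squaring mod 89: 14^{1}≡14, 14^{2}≡18, 14^{4}≡57, 14^{8}≡45, 14^{16}≡67, 14^{32}≡39. Then 14^{41} = 14^{32+8+1} ≡ 39 × 45 × 14 ≡ 6 mod 89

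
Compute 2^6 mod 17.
By repeated squaring (mod 17): 2^{1}≡2, 2^{2}≡4, 2^{4}≡16. Then 2^{6} = 2^{4+2} ≡ 16 × 4 ≡ 13 (mod 17)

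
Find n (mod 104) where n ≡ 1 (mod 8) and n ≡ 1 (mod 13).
M = 8 × 13 = 104. M₁ = 13, y₁ ≡ 5 (mod 8). M₂ = 8, y₂ ≡ 5 (mod 13). n = 1×13×5 + 1×8×5 ≡ 1 (mod 104)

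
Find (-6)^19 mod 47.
By repeated squaring mod 47: (-6)^{1}≡41, (-6)^{2}≡36, (-6)^{4}≡27, (-6)^{8}≡24, (-6)^{16}≡12. Then (-6)^{19} = (-6)^{16+2+1} ≡ 12 × 36 × 41 ≡ 40 mod 47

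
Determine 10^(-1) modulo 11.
Since 11 is prime, by Fermat 10^(-1) ≡ 10^{9} ≡ 10 mod 11. Verify: 10 × 10 = 100 ≡ 1 mod 11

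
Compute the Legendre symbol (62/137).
(62/137) = 62^{68} mod 137 = -1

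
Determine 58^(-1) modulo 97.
Since 97 is prime, by Fermat 58^(-1) ≡ 58^{95} ≡ 92 mod 97. Verify: 58 × 92 = 5336 ≡ 1 mod 97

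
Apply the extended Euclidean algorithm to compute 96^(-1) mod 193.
Extended GCD: 96(-2) + 193(1) = 1. So 96^(-1) ≡ -2 ≡ 191 (mod 193). Verify: 96 × 191 = 18336 ≡ 1 (mod 193)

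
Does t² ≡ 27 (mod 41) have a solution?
By Euler's criterion: 27^{20} ≡ 40 (mod 41). Since this equals -1 (≡ 40), 27 is not a QR.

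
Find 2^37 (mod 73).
By repeated squaring (mod 73): 2^{1}≡2, 2^{2}≡4, 2^{4}≡16, 2^{8}≡37, 2^{16}≡55, 2^{32}≡32. Then 2^{37} = 2^{32+4+1} ≡ 32 × 16 × 2 ≡ 2 (mod 73)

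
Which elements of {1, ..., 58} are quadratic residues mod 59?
Quadratic residues modulo 59: {1, 3, 4, 5, 7, 9, 12, 15, 16, 17, 19, 20, 21, 22, 25, 26, 27, 28, 29, 35, 36, 41, 45, 46, 48, 49, 51, 53, 57}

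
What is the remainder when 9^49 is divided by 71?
By repeated squaring (mod 71): 9^{1}≡9, 9^{2}≡10, 9^{4}≡29, 9^{8}≡60, 9^{16}≡50, 9^{32}≡15. Then 9^{49} = 9^{32+16+1} ≡ 15 × 50 × 9 ≡ 5 (mod 71)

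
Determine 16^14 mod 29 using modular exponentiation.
By repeated squaring (mod 29): 16^{1}≡16, 16^{2}≡24, 16^{4}≡25, 16^{8}≡16. Then 16^{14} = 16^{8+4+2} ≡ 16 × 25 × 24 ≡ 1 (mod 29)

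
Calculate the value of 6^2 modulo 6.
6^{2} = 36 ≡ 0 (mod 6)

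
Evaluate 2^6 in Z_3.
Using Fermat: 2^{2} ≡ 1 mod 3. 6 ≡ 0 mod 2. So 2^{6} ≡ 2^{0} ≡ 1 mod 3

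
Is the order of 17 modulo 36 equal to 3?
Powers of 17 mod 36: 17^1≡17, 17^2≡1. Already 17^2≡1, so the order is 2 < 3. No, the actual order is 2.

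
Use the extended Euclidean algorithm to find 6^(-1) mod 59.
Extended GCD: 6(10) + 59(-1) = 1. So 6^(-1) ≡ 10 (mod 59). Verify: 6 × 10 = 60 ≡ 1 (mod 59)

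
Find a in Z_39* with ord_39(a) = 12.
2 has order 12 mod 39 since 2^{12} ≡ 1 (mod 39) and no smaller power works.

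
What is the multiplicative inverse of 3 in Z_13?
Since 13 is prime, by Fermat 3^(-1) ≡ 3^{11} ≡ 9 mod 13. Verify: 3 × 9 = 27 ≡ 1 mod 13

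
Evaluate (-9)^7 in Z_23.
By repeated squaring mod 23: (-9)^{1}≡14, (-9)^{2}≡12, (-9)^{4}≡6. Then (-9)^{7} = (-9)^{4+2+1} ≡ 6 × 12 × 14 ≡ 19 mod 23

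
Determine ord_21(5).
Powers of 5 mod 21: 5^1≡5, 5^2≡4, 5^3≡20, 5^4≡16, 5^5≡17, 5^6≡1. So the order of 5 is 6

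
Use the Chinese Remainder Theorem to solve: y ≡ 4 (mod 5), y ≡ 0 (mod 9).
M = 5 × 9 = 45. M₁ = 9, y₁ ≡ 4 (mod 5). M₂ = 5, y₂ ≡ 2 (mod 9). y = 4×9×4 + 0×5×2 ≡ 9 (mod 45)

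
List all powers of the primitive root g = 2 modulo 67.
2^1, 2^2, ..., 2^{66} mod 67: [2, 4, 8, 16, 32, 64, 61, 55, 43, 19, 38, 9, 18, 36, 5, 10, 20, 40, 13, 26, 52, 37, 7, 14, 28, 56, 45, 23, 46, 25, 50, 33, 66, 65, 63, 59, 51, 35, 3, 6, 12, 24, 48, 29, 58, 49, 31, 62, 57, 47, 27, 54, 41, 15, 30, 60, 53, 39, 11, 22, 44, 21, 42, 17, 34, 1]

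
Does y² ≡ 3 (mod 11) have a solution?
By Euler's criterion: 3^{5} ≡ 1 (mod 11). Since this equals 1, 3 is a QR.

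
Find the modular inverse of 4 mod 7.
Since 7 is prime, by Fermat 4^(-1) ≡ 4^{5} ≡ 2 (mod 7). Verify: 4 × 2 = 8 ≡ 1 (mod 7)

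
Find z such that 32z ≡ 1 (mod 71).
Since 71 is prime, by Fermat 32^(-1) ≡ 32^{69} ≡ 20 (mod 71). Verify: 32 × 20 = 640 ≡ 1 (mod 71)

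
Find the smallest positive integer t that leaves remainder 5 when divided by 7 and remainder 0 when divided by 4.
M = 7 × 4 = 28. M₁ = 4, y₁ ≡ 2 (mod 7). M₂ = 7, y₂ ≡ 3 (mod 4). t = 5×4×2 + 0×7×3 ≡ 12 (mod 28)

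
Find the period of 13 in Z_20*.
Powers of 13 mod 20: 13^1≡13, 13^2≡9, 13^3≡17, 13^4≡1. Order = 4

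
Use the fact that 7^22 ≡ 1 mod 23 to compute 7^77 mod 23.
By Fermat: 7^{22} ≡ 1 mod 23. 77 = 3×22 + 11. So 7^{77} ≡ 7^{11} ≡ 22 mod 23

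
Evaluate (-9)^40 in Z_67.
By repeated squaring (mod 67): (-9)^{1}≡58, (-9)^{2}≡14, (-9)^{4}≡62, (-9)^{8}≡25, (-9)^{16}≡22, (-9)^{32}≡15. Then (-9)^{40} = (-9)^{32+8} ≡ 15 × 25 ≡ 40 (mod 67)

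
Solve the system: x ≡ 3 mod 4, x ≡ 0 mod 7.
M = 4 × 7 = 28. M₁ = 7, y₁ ≡ 3 mod 4. M₂ = 4, y₂ ≡ 2 mod 7. x = 3×7×3 + 0×4×2 ≡ 7 mod 28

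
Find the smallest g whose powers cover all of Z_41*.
g = 6. Powers: [6, 36, 11, 25, 27, 39, 29, 10, 19, ...] generates all 40 non-zero residues.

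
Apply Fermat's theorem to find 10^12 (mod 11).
By Fermat: 10^{10} ≡ 1 (mod 11). So 10^{12} = 10^{10} · 10^{2} ≡ 10^{2} ≡ 1 (mod 11)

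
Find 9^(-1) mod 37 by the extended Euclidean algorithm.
Extended GCD: 9(-4) + 37(1) = 1. So 9^(-1) ≡ -4 ≡ 33 mod 37. Verify: 9 × 33 = 297 ≡ 1 mod 37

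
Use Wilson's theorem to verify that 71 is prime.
(70)! mod 71 = 70. Since this equals -1 mod 71, Wilson confirms 71 is prime.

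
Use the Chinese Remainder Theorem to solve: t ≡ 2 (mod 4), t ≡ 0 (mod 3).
M = 4 × 3 = 12. M₁ = 3, y₁ ≡ 3 (mod 4). M₂ = 4, y₂ ≡ 1 (mod 3). t = 2×3×3 + 0×4×1 ≡ 6 (mod 12)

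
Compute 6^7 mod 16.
By repeated squaring (mod 16): 6^{1}≡6, 6^{2}≡4, 6^{4}≡0. Then 6^{7} = 6^{4+2+1} ≡ 0 × 4 × 6 ≡ 0 (mod 16)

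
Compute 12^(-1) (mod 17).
Since 17 is prime, by Fermat 12^(-1) ≡ 12^{15} ≡ 10 (mod 17). Verify: 12 × 10 = 120 ≡ 1 (mod 17)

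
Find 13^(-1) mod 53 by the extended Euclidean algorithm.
Extended GCD: 13(-4) + 53(1) = 1. So 13^(-1) ≡ -4 ≡ 49 mod 53. Verify: 13 × 49 = 637 ≡ 1 mod 53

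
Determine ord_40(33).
Powers of 33 mod 40: 33^1≡33, 33^2≡9, 33^3≡17, 33^4≡1. Order = 4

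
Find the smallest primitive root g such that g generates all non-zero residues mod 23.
g = 5. For each prime q|22: 5^{11}≡22, 5^{2}≡2, none ≡ 1, so ord_23(5) = 22 and 5 is a primitive root.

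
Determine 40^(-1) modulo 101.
Since 101 is prime, by Fermat 40^(-1) ≡ 40^{99} ≡ 48 (mod 101). Verify: 40 × 48 = 1920 ≡ 1 (mod 101)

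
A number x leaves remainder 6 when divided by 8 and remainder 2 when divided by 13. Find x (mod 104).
M = 8 × 13 = 104. M₁ = 13, y₁ ≡ 5 (mod 8). M₂ = 8, y₂ ≡ 5 (mod 13). x = 6×13×5 + 2×8×5 ≡ 54 (mod 104)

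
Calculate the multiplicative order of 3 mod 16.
Powers of 3 mod 16: 3^1≡3, 3^2≡9, 3^3≡11, 3^4≡1. So the order of 3 is 4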